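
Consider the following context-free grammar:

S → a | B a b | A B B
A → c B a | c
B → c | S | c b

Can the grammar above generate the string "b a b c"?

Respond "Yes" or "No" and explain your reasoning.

No - no valid derivation exists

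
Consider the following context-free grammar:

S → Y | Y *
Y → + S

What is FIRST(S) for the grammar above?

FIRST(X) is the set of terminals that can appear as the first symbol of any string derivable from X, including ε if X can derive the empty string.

We compute FIRST(S) using the standard algorithm.
FIRST(S) = {+}
FIRST(Y) = {+}
Therefore, FIRST(S) = {+}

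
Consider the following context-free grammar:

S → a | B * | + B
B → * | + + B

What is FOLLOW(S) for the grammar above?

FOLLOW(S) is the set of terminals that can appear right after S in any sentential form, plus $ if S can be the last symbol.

We compute FOLLOW(S) using the standard algorithm.
FOLLOW(S) starts with {$}.
FIRST(B) = {*, +}
FIRST(S) = {*, +, a}
FOLLOW(B) = {$, *}
FOLLOW(S) = {$}
Therefore, FOLLOW(S) = {$}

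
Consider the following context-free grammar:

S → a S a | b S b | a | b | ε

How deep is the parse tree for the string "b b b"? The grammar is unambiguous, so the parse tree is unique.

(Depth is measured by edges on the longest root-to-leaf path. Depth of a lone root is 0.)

2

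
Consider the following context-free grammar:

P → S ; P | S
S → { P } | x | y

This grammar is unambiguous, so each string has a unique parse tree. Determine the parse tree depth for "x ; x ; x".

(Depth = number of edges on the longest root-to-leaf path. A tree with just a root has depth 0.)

4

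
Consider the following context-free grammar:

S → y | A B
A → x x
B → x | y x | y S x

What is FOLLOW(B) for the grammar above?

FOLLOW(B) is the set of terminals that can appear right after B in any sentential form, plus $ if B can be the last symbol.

We compute FOLLOW(B) using the standard algorithm.
FOLLOW(S) starts with {$}.
FIRST(A) = {x}
FIRST(B) = {x, y}
FIRST(S) = {x, y}
FOLLOW(A) = {x, y}
FOLLOW(B) = {$, x}
FOLLOW(S) = {$, x}
Therefore, FOLLOW(B) = {$, x}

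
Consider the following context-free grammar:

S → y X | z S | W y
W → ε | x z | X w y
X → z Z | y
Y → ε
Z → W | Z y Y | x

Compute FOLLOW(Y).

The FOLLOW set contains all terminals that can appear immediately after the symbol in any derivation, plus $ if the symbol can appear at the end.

We compute FOLLOW(Y) using the standard algorithm.
FOLLOW(S) starts with {$}.
FIRST(S) = {x, y, z}
FIRST(W) = {x, y, z, ε}
FIRST(X) = {y, z}
FIRST(Y) = {ε}
FIRST(Z) = {x, y, z, ε}
FOLLOW(S) = {$}
FOLLOW(W) = {$, w, y}
FOLLOW(X) = {$, w}
FOLLOW(Y) = {$, w, y}
FOLLOW(Z) = {$, w, y}
Therefore, FOLLOW(Y) = {$, w, y}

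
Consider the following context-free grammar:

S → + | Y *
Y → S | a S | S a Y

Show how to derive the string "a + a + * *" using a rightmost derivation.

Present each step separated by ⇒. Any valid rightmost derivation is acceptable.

S ⇒ Y * ⇒ a S * ⇒ a Y * * ⇒ a S a Y * * ⇒ a S a S * * ⇒ a S a + * * ⇒ a + a + * *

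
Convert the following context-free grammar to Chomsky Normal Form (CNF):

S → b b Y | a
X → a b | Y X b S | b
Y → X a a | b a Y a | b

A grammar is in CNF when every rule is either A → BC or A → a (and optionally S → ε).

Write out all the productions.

TB → b; S → a; TA → a; X → b; Y → b; S → TB X0; X0 → TB Y; X → TA TB; X → Y X1; X1 → X X2; X2 → TB S; Y → X X3; X3 → TA TA; Y → TB X4; X4 → TA X5; X5 → Y TA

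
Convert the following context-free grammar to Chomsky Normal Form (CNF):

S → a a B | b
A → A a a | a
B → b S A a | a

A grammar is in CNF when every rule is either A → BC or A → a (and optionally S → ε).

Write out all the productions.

TA → a; S → b; A → a; TB → b; B → a; S → TA X0; X0 → TA B; A → A X1; X1 → TA TA; B → TB X2; X2 → S X3; X3 → A TA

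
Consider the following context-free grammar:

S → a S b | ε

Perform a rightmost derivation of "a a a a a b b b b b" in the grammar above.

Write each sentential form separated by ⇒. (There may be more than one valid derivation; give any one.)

S ⇒ a S b ⇒ a a S b b ⇒ a a a S b b b ⇒ a a a a S b b b b ⇒ a a a a a S b b b b b ⇒ a a a a a b b b b b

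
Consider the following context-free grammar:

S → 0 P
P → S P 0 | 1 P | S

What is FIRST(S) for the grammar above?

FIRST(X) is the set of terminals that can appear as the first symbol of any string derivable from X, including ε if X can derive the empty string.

We compute FIRST(S) using the standard algorithm.
FIRST(P) = {0, 1}
FIRST(S) = {0}
Therefore, FIRST(S) = {0}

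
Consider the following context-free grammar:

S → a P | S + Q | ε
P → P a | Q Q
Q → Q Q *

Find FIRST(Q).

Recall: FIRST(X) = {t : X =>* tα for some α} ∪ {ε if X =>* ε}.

We compute FIRST(Q) using the standard algorithm.
FIRST(P) = {}
FIRST(Q) = {}
FIRST(S) = {+, a, ε}
Therefore, FIRST(Q) = {}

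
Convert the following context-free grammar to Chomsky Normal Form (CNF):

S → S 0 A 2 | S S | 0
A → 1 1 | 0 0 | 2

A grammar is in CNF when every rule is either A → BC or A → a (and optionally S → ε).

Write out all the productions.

T0 → 0; T2 → 2; S → 0; T1 → 1; A → 2; S → S X0; X0 → T0 X1; X1 → A T2; S → S S; A → T1 T1; A → T0 T0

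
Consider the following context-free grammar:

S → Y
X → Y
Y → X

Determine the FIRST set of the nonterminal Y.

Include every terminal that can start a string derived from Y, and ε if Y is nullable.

We compute FIRST(Y) using the standard algorithm.
FIRST(S) = {}
FIRST(X) = {}
FIRST(Y) = {}
Therefore, FIRST(Y) = {}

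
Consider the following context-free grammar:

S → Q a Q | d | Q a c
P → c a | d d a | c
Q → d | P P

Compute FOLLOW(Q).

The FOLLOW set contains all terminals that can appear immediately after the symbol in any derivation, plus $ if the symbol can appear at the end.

We compute FOLLOW(Q) using the standard algorithm.
FOLLOW(S) starts with {$}.
FIRST(P) = {c, d}
FIRST(Q) = {c, d}
FIRST(S) = {c, d}
FOLLOW(P) = {$, a, c, d}
FOLLOW(Q) = {$, a}
FOLLOW(S) = {$}
Therefore, FOLLOW(Q) = {$, a}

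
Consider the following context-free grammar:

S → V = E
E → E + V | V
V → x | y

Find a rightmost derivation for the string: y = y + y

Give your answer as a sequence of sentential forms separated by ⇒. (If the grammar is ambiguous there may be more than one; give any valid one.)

S ⇒ V = E ⇒ V = E + V ⇒ V = E + y ⇒ V = V + y ⇒ V = y + y ⇒ y = y + y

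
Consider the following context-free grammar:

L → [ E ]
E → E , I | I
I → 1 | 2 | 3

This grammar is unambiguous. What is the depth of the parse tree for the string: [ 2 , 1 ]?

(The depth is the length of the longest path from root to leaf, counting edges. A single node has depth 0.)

4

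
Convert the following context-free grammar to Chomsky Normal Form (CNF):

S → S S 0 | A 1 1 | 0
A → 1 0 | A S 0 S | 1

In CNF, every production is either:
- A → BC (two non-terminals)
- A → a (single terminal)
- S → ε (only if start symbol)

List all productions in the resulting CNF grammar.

T0 → 0; T1 → 1; S → 0; A → 1; S → S X0; X0 → S T0; S → A X1; X1 → T1 T1; A → T1 T0; A → A X2; X2 → S X3; X3 → T0 S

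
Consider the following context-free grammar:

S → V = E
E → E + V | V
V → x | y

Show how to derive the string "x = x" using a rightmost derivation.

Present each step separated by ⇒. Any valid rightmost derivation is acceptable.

S ⇒ V = E ⇒ V = V ⇒ V = x ⇒ x = x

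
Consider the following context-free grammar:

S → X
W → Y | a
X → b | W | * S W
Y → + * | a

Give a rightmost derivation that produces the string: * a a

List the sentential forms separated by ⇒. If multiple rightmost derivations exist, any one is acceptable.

S ⇒ X ⇒ * S W ⇒ * S a ⇒ * X a ⇒ * W a ⇒ * a a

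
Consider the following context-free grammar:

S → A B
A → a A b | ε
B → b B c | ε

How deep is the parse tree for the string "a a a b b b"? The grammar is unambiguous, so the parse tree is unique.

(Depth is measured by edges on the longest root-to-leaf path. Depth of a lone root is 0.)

5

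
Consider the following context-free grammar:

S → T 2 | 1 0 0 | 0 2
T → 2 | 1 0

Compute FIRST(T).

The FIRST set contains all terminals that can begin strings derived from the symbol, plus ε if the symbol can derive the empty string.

We compute FIRST(T) using the standard algorithm.
FIRST(S) = {0, 1, 2}
FIRST(T) = {1, 2}
Therefore, FIRST(T) = {1, 2}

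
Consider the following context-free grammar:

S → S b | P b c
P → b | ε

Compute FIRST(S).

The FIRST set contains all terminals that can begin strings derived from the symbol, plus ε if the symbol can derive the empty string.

We compute FIRST(S) using the standard algorithm.
FIRST(P) = {b, ε}
FIRST(S) = {b}
Therefore, FIRST(S) = {b}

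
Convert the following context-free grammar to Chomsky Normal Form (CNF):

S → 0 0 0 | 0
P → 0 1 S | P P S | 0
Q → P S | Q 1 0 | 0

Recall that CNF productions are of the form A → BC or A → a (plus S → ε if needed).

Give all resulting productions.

T0 → 0; S → 0; T1 → 1; P → 0; Q → 0; S → T0 X0; X0 → T0 T0; P → T0 X1; X1 → T1 S; P → P X2; X2 → P S; Q → P S; Q → Q X3; X3 → T1 T0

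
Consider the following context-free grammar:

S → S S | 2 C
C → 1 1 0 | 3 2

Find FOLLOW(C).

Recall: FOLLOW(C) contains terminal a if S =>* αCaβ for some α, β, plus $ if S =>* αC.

We compute FOLLOW(C) using the standard algorithm.
FOLLOW(S) starts with {$}.
FIRST(C) = {1, 3}
FIRST(S) = {2}
FOLLOW(C) = {$, 2}
FOLLOW(S) = {$, 2}
Therefore, FOLLOW(C) = {$, 2}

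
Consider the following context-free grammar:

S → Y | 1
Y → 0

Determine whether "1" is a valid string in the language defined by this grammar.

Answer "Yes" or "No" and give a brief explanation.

Yes - a valid derivation exists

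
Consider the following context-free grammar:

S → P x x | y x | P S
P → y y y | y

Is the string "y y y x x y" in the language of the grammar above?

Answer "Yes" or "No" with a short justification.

No - no valid derivation exists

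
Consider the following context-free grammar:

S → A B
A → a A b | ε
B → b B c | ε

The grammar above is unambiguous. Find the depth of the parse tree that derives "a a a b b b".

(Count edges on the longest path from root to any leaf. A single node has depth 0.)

5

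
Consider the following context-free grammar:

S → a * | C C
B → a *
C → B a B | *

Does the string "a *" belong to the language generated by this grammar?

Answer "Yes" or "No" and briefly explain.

Yes - a valid derivation exists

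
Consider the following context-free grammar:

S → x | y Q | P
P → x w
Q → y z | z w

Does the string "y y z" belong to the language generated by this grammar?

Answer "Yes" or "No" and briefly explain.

Yes - a valid derivation exists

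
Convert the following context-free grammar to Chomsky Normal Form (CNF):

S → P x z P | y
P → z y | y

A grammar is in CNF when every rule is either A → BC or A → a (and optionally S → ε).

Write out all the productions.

TX → x; TZ → z; S → y; TY → y; P → y; S → P X0; X0 → TX X1; X1 → TZ P; P → TZ TY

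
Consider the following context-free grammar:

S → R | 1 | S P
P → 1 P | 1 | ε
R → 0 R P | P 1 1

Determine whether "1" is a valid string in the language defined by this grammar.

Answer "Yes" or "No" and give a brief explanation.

Yes - a valid derivation exists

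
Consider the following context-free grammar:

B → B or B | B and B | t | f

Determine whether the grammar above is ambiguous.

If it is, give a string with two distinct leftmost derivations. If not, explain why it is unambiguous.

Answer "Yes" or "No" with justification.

Yes - the string 'f and t and t or t' has two distinct leftmost derivations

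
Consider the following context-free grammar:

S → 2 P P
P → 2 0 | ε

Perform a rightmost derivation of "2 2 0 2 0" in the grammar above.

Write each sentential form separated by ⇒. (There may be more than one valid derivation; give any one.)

S ⇒ 2 P P ⇒ 2 P 2 0 ⇒ 2 2 0 2 0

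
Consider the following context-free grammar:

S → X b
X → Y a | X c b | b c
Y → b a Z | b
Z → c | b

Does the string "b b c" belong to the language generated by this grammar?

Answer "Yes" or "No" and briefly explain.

No - no valid derivation exists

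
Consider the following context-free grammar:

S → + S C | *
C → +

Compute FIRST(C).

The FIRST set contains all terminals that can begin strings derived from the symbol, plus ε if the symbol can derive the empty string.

We compute FIRST(C) using the standard algorithm.
FIRST(C) = {+}
FIRST(S) = {*, +}
Therefore, FIRST(C) = {+}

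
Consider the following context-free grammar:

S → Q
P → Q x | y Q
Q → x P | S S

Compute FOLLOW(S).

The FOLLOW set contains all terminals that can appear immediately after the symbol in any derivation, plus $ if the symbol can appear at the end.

We compute FOLLOW(S) using the standard algorithm.
FOLLOW(S) starts with {$}.
FIRST(P) = {x, y}
FIRST(Q) = {x}
FIRST(S) = {x}
FOLLOW(P) = {$, x}
FOLLOW(Q) = {$, x}
FOLLOW(S) = {$, x}
Therefore, FOLLOW(S) = {$, x}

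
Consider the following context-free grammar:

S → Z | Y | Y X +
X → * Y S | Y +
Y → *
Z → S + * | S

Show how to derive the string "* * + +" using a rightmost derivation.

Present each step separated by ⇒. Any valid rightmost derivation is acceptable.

S ⇒ Y X + ⇒ Y Y + + ⇒ Y * + + ⇒ * * + +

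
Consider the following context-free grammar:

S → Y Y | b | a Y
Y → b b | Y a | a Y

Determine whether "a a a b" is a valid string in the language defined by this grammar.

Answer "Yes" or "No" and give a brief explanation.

No - no valid derivation exists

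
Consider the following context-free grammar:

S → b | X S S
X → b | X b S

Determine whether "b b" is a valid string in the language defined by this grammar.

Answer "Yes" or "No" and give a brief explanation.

No - no valid derivation exists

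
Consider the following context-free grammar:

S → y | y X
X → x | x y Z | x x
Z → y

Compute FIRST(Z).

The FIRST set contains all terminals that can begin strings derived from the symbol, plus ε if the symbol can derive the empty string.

We compute FIRST(Z) using the standard algorithm.
FIRST(S) = {y}
FIRST(X) = {x}
FIRST(Z) = {y}
Therefore, FIRST(Z) = {y}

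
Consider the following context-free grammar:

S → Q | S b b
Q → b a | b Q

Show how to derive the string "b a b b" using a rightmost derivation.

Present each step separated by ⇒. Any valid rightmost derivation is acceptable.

S ⇒ S b b ⇒ Q b b ⇒ b a b b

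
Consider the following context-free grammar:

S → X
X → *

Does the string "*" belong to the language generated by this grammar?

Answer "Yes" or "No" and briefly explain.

Yes - a valid derivation exists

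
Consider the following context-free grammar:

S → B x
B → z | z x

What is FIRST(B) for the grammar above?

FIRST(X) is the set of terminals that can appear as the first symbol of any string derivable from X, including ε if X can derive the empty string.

We compute FIRST(B) using the standard algorithm.
FIRST(B) = {z}
FIRST(S) = {z}
Therefore, FIRST(B) = {z}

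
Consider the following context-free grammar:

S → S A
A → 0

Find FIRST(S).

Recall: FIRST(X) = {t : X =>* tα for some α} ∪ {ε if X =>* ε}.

We compute FIRST(S) using the standard algorithm.
FIRST(A) = {0}
FIRST(S) = {}
Therefore, FIRST(S) = {}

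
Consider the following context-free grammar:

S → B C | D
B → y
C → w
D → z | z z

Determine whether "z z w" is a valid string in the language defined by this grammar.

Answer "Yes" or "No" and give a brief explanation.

No - no valid derivation exists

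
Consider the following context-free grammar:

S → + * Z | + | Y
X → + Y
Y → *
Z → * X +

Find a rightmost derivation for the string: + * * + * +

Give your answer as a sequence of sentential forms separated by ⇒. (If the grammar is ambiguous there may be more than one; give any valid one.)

S ⇒ + * Z ⇒ + * * X + ⇒ + * * + Y + ⇒ + * * + * +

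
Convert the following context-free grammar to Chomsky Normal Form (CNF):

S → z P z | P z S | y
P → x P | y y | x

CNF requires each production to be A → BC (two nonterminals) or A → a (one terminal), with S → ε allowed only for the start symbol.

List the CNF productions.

TZ → z; S → y; TX → x; TY → y; P → x; S → TZ X0; X0 → P TZ; S → P X1; X1 → TZ S; P → TX P; P → TY TY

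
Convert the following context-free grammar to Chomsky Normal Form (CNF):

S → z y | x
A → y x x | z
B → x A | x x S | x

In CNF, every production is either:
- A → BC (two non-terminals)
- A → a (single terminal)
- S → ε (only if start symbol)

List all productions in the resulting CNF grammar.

TZ → z; TY → y; S → x; TX → x; A → z; B → x; S → TZ TY; A → TY X0; X0 → TX TX; B → TX A; B → TX X1; X1 → TX S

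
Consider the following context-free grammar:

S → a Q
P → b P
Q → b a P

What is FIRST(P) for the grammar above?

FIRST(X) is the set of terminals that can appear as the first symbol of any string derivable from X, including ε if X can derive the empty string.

We compute FIRST(P) using the standard algorithm.
FIRST(P) = {b}
FIRST(Q) = {b}
FIRST(S) = {a}
Therefore, FIRST(P) = {b}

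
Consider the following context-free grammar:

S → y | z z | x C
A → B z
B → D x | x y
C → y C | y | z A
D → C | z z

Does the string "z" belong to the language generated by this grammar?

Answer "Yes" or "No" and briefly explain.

No - no valid derivation exists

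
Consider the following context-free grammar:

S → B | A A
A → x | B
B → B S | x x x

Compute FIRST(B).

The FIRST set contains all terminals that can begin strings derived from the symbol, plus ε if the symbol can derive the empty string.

We compute FIRST(B) using the standard algorithm.
FIRST(A) = {x}
FIRST(B) = {x}
FIRST(S) = {x}
Therefore, FIRST(B) = {x}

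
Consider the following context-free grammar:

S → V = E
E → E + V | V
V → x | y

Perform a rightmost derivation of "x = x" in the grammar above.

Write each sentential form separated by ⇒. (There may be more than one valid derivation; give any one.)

S ⇒ V = E ⇒ V = V ⇒ V = x ⇒ x = x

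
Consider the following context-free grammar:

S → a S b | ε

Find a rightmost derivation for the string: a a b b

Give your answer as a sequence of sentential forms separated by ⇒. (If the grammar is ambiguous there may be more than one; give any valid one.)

S ⇒ a S b ⇒ a a S b b ⇒ a a b b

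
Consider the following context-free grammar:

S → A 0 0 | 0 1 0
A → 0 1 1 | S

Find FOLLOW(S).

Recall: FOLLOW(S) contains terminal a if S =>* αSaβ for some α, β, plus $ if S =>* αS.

We compute FOLLOW(S) using the standard algorithm.
FOLLOW(S) starts with {$}.
FIRST(A) = {0}
FIRST(S) = {0}
FOLLOW(A) = {0}
FOLLOW(S) = {$, 0}
Therefore, FOLLOW(S) = {$, 0}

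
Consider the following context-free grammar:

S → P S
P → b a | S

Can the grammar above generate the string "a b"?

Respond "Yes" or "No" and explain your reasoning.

No - no valid derivation exists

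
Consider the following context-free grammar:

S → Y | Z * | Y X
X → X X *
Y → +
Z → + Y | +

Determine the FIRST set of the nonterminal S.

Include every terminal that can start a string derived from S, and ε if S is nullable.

We compute FIRST(S) using the standard algorithm.
FIRST(S) = {+}
FIRST(X) = {}
FIRST(Y) = {+}
FIRST(Z) = {+}
Therefore, FIRST(S) = {+}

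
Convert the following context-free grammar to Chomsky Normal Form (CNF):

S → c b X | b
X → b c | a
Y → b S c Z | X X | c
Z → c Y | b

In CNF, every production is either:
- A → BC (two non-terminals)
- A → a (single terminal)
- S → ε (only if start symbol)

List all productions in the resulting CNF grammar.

TC → c; TB → b; S → b; X → a; Y → c; Z → b; S → TC X0; X0 → TB X; X → TB TC; Y → TB X1; X1 → S X2; X2 → TC Z; Y → X X; Z → TC Y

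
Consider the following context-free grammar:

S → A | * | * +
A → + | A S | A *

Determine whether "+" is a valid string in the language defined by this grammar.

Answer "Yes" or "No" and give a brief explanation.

Yes - a valid derivation exists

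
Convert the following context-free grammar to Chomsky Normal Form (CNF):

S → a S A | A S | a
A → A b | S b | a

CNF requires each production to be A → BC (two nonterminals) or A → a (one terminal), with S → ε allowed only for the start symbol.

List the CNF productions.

TA → a; S → a; TB → b; A → a; S → TA X0; X0 → S A; S → A S; A → A TB; A → S TB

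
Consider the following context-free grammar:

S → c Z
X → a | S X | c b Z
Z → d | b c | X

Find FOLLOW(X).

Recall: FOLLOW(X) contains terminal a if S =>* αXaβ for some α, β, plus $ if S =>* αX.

We compute FOLLOW(X) using the standard algorithm.
FOLLOW(S) starts with {$}.
FIRST(S) = {c}
FIRST(X) = {a, c}
FIRST(Z) = {a, b, c, d}
FOLLOW(S) = {$, a, c}
FOLLOW(X) = {$, a, c}
FOLLOW(Z) = {$, a, c}
Therefore, FOLLOW(X) = {$, a, c}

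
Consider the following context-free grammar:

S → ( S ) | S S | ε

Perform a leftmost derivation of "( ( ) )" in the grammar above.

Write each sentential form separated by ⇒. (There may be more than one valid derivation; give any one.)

S ⇒ ( S ) ⇒ ( S S ) ⇒ ( S ) ⇒ ( ( S ) ) ⇒ ( ( ) )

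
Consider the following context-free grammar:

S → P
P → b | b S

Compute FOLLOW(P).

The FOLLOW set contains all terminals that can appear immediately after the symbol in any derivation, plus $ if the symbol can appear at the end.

We compute FOLLOW(P) using the standard algorithm.
FOLLOW(S) starts with {$}.
FIRST(P) = {b}
FIRST(S) = {b}
FOLLOW(P) = {$}
FOLLOW(S) = {$}
Therefore, FOLLOW(P) = {$}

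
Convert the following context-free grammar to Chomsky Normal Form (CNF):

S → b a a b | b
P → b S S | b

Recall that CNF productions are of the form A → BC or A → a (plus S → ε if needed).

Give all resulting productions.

TB → b; TA → a; S → b; P → b; S → TB X0; X0 → TA X1; X1 → TA TB; P → TB X2; X2 → S S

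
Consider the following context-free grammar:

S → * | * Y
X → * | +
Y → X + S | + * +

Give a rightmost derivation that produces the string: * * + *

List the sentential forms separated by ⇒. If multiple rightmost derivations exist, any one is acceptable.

S ⇒ * Y ⇒ * X + S ⇒ * X + * ⇒ * * + *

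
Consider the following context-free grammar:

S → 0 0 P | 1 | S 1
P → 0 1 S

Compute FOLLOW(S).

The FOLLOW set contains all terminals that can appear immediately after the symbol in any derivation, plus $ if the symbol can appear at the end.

We compute FOLLOW(S) using the standard algorithm.
FOLLOW(S) starts with {$}.
FIRST(P) = {0}
FIRST(S) = {0, 1}
FOLLOW(P) = {$, 1}
FOLLOW(S) = {$, 1}
Therefore, FOLLOW(S) = {$, 1}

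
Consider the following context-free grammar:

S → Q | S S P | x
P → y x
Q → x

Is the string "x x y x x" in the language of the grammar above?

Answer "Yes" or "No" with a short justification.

No - no valid derivation exists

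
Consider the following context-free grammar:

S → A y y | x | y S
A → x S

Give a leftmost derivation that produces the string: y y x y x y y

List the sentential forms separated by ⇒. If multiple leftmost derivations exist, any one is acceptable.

S ⇒ y S ⇒ y y S ⇒ y y A y y ⇒ y y x S y y ⇒ y y x y S y y ⇒ y y x y x y y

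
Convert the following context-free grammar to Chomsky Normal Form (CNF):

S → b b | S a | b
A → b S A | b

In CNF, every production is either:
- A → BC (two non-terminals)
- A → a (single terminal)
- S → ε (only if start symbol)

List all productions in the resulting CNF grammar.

TB → b; TA → a; S → b; A → b; S → TB TB; S → S TA; A → TB X0; X0 → S A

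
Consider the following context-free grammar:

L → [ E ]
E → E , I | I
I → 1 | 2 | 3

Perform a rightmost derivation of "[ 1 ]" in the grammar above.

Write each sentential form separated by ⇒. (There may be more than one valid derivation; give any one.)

L ⇒ [ E ] ⇒ [ I ] ⇒ [ 1 ]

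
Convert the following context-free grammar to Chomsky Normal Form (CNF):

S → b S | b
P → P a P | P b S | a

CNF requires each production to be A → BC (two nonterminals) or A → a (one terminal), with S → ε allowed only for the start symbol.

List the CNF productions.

TB → b; S → b; TA → a; P → a; S → TB S; P → P X0; X0 → TA P; P → P X1; X1 → TB S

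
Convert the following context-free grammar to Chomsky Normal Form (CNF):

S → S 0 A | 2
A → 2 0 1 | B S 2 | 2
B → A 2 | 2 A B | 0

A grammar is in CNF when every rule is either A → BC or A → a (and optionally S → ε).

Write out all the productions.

T0 → 0; S → 2; T2 → 2; T1 → 1; A → 2; B → 0; S → S X0; X0 → T0 A; A → T2 X1; X1 → T0 T1; A → B X2; X2 → S T2; B → A T2; B → T2 X3; X3 → A B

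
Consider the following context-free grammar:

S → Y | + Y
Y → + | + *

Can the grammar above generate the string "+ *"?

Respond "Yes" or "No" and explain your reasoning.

Yes - a valid derivation exists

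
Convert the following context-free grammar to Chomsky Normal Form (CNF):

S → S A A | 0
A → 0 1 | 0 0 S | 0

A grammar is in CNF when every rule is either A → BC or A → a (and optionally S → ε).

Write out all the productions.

S → 0; T0 → 0; T1 → 1; A → 0; S → S X0; X0 → A A; A → T0 T1; A → T0 X1; X1 → T0 S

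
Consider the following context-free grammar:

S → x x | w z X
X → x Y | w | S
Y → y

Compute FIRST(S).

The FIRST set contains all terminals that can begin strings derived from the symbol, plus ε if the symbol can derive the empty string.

We compute FIRST(S) using the standard algorithm.
FIRST(S) = {w, x}
FIRST(X) = {w, x}
FIRST(Y) = {y}
Therefore, FIRST(S) = {w, x}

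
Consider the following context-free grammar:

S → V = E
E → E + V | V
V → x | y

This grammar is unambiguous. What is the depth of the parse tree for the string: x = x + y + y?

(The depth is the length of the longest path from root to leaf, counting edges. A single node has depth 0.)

5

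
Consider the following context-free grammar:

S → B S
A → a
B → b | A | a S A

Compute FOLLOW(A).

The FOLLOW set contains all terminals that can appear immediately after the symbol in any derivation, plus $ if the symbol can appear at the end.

We compute FOLLOW(A) using the standard algorithm.
FOLLOW(S) starts with {$}.
FIRST(A) = {a}
FIRST(B) = {a, b}
FIRST(S) = {a, b}
FOLLOW(A) = {a, b}
FOLLOW(B) = {a, b}
FOLLOW(S) = {$, a}
Therefore, FOLLOW(A) = {a, b}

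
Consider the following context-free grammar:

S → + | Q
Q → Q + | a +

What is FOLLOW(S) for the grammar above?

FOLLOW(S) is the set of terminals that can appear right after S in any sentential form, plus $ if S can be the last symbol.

We compute FOLLOW(S) using the standard algorithm.
FOLLOW(S) starts with {$}.
FIRST(Q) = {a}
FIRST(S) = {+, a}
FOLLOW(Q) = {$, +}
FOLLOW(S) = {$}
Therefore, FOLLOW(S) = {$}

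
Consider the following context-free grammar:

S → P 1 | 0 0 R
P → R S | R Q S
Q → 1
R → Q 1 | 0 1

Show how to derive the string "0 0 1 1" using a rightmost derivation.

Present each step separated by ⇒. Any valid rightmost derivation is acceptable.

S ⇒ 0 0 R ⇒ 0 0 Q 1 ⇒ 0 0 1 1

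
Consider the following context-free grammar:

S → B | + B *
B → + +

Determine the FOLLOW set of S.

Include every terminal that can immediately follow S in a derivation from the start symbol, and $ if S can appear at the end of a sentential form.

We compute FOLLOW(S) using the standard algorithm.
FOLLOW(S) starts with {$}.
FIRST(B) = {+}
FIRST(S) = {+}
FOLLOW(B) = {$, *}
FOLLOW(S) = {$}
Therefore, FOLLOW(S) = {$}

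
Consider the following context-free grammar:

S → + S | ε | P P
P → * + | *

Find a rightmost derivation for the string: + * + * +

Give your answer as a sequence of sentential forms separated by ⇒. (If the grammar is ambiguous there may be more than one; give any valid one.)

S ⇒ + S ⇒ + P P ⇒ + P * + ⇒ + * + * +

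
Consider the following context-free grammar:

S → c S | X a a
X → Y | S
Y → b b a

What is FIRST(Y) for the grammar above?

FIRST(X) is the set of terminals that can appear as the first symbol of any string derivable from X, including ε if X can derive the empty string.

We compute FIRST(Y) using the standard algorithm.
FIRST(S) = {b, c}
FIRST(X) = {b, c}
FIRST(Y) = {b}
Therefore, FIRST(Y) = {b}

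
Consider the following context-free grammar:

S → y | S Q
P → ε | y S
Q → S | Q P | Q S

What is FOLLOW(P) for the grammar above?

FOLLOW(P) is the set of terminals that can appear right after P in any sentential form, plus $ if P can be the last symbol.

We compute FOLLOW(P) using the standard algorithm.
FOLLOW(S) starts with {$}.
FIRST(P) = {y, ε}
FIRST(Q) = {y}
FIRST(S) = {y}
FOLLOW(P) = {$, y}
FOLLOW(Q) = {$, y}
FOLLOW(S) = {$, y}
Therefore, FOLLOW(P) = {$, y}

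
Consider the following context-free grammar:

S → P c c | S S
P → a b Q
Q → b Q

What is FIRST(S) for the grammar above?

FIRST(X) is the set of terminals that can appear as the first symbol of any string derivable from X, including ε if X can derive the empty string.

We compute FIRST(S) using the standard algorithm.
FIRST(P) = {a}
FIRST(Q) = {b}
FIRST(S) = {a}
Therefore, FIRST(S) = {a}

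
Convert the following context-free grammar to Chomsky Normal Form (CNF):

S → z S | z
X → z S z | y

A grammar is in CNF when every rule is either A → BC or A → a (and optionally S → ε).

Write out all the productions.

TZ → z; S → z; X → y; S → TZ S; X → TZ X0; X0 → S TZ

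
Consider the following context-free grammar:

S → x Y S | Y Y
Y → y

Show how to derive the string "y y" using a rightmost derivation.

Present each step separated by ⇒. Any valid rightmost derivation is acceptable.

S ⇒ Y Y ⇒ Y y ⇒ y y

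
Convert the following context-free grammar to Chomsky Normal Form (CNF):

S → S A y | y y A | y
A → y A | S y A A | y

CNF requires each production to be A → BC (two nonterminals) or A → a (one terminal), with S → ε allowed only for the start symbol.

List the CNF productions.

TY → y; S → y; A → y; S → S X0; X0 → A TY; S → TY X1; X1 → TY A; A → TY A; A → S X2; X2 → TY X3; X3 → A A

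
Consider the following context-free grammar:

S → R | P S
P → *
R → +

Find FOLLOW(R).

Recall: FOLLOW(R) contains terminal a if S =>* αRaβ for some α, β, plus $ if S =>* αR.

We compute FOLLOW(R) using the standard algorithm.
FOLLOW(S) starts with {$}.
FIRST(P) = {*}
FIRST(R) = {+}
FIRST(S) = {*, +}
FOLLOW(P) = {*, +}
FOLLOW(R) = {$}
FOLLOW(S) = {$}
Therefore, FOLLOW(R) = {$}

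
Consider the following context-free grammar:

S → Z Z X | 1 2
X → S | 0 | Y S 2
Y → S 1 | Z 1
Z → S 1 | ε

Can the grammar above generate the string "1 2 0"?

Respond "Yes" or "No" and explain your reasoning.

No - no valid derivation exists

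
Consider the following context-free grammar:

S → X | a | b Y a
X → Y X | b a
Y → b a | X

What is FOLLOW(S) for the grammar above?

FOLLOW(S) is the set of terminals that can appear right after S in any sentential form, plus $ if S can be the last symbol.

We compute FOLLOW(S) using the standard algorithm.
FOLLOW(S) starts with {$}.
FIRST(S) = {a, b}
FIRST(X) = {b}
FIRST(Y) = {b}
FOLLOW(S) = {$}
FOLLOW(X) = {$, a, b}
FOLLOW(Y) = {a, b}
Therefore, FOLLOW(S) = {$}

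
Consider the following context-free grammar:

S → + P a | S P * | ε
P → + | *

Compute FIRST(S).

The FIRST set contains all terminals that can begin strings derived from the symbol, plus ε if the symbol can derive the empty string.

We compute FIRST(S) using the standard algorithm.
FIRST(P) = {*, +}
FIRST(S) = {*, +, ε}
Therefore, FIRST(S) = {*, +, ε}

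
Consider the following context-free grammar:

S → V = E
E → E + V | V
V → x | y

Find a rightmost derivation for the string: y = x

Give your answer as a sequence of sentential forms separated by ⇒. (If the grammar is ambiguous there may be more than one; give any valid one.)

S ⇒ V = E ⇒ V = V ⇒ V = x ⇒ y = x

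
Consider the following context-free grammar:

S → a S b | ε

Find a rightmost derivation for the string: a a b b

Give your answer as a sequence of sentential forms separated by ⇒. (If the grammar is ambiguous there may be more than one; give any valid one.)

S ⇒ a S b ⇒ a a S b b ⇒ a a b b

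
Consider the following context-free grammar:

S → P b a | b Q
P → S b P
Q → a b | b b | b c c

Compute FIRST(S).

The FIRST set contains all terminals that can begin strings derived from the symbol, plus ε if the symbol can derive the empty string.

We compute FIRST(S) using the standard algorithm.
FIRST(P) = {b}
FIRST(Q) = {a, b}
FIRST(S) = {b}
Therefore, FIRST(S) = {b}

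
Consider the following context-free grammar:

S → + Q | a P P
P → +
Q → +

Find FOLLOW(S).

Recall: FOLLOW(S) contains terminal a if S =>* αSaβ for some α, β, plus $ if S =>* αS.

We compute FOLLOW(S) using the standard algorithm.
FOLLOW(S) starts with {$}.
FIRST(P) = {+}
FIRST(Q) = {+}
FIRST(S) = {+, a}
FOLLOW(P) = {$, +}
FOLLOW(Q) = {$}
FOLLOW(S) = {$}
Therefore, FOLLOW(S) = {$}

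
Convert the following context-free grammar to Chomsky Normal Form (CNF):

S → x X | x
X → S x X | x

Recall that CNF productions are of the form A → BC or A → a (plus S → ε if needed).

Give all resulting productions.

TX → x; S → x; X → x; S → TX X; X → S X0; X0 → TX X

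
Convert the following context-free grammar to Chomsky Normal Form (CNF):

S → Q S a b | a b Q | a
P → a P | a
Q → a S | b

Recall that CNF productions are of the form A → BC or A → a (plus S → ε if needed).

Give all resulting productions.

TA → a; TB → b; S → a; P → a; Q → b; S → Q X0; X0 → S X1; X1 → TA TB; S → TA X2; X2 → TB Q; P → TA P; Q → TA S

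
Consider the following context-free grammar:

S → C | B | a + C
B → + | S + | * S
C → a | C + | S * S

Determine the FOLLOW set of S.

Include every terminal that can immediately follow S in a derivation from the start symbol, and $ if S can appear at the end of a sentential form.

We compute FOLLOW(S) using the standard algorithm.
FOLLOW(S) starts with {$}.
FIRST(B) = {*, +, a}
FIRST(C) = {*, +, a}
FIRST(S) = {*, +, a}
FOLLOW(B) = {$, *, +}
FOLLOW(C) = {$, *, +}
FOLLOW(S) = {$, *, +}
Therefore, FOLLOW(S) = {$, *, +}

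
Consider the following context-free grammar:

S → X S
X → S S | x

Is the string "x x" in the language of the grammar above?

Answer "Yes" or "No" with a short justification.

No - no valid derivation exists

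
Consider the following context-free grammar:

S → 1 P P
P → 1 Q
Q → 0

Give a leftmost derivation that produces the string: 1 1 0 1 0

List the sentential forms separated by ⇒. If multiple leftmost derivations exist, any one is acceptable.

S ⇒ 1 P P ⇒ 1 1 Q P ⇒ 1 1 0 P ⇒ 1 1 0 1 Q ⇒ 1 1 0 1 0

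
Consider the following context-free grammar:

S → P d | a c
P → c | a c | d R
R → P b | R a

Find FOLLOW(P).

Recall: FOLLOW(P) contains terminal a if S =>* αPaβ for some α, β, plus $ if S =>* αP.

We compute FOLLOW(P) using the standard algorithm.
FOLLOW(S) starts with {$}.
FIRST(P) = {a, c, d}
FIRST(R) = {a, c, d}
FIRST(S) = {a, c, d}
FOLLOW(P) = {b, d}
FOLLOW(R) = {a, b, d}
FOLLOW(S) = {$}
Therefore, FOLLOW(P) = {b, d}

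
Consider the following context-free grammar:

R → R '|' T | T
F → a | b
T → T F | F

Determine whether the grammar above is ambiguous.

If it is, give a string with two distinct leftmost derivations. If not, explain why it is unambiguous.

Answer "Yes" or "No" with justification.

No - the grammar is unambiguous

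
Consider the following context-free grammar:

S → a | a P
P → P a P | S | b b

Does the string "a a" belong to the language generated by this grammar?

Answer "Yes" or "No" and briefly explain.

Yes - a valid derivation exists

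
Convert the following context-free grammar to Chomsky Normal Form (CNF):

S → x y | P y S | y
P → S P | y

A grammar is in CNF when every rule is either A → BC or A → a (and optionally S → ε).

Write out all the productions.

TX → x; TY → y; S → y; P → y; S → TX TY; S → P X0; X0 → TY S; P → S P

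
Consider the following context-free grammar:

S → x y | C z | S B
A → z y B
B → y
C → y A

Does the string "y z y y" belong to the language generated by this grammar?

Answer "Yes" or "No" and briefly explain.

No - no valid derivation exists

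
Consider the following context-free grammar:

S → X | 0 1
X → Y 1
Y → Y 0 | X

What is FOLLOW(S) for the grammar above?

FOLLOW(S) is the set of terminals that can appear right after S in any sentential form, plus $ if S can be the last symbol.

We compute FOLLOW(S) using the standard algorithm.
FOLLOW(S) starts with {$}.
FIRST(S) = {0}
FIRST(X) = {}
FIRST(Y) = {}
FOLLOW(S) = {$}
FOLLOW(X) = {$, 0, 1}
FOLLOW(Y) = {0, 1}
Therefore, FOLLOW(S) = {$}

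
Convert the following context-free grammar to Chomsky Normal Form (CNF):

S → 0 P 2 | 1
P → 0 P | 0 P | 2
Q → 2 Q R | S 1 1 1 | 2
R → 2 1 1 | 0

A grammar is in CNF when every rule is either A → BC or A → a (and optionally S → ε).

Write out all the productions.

T0 → 0; T2 → 2; S → 1; P → 2; T1 → 1; Q → 2; R → 0; S → T0 X0; X0 → P T2; P → T0 P; P → T0 P; Q → T2 X1; X1 → Q R; Q → S X2; X2 → T1 X3; X3 → T1 T1; R → T2 X4; X4 → T1 T1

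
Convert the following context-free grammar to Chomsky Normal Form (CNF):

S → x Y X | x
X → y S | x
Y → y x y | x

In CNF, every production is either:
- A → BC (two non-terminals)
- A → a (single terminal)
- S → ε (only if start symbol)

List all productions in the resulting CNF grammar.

TX → x; S → x; TY → y; X → x; Y → x; S → TX X0; X0 → Y X; X → TY S; Y → TY X1; X1 → TX TY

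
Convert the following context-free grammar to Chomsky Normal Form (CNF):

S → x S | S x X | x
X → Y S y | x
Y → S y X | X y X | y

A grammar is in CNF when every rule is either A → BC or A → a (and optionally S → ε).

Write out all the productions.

TX → x; S → x; TY → y; X → x; Y → y; S → TX S; S → S X0; X0 → TX X; X → Y X1; X1 → S TY; Y → S X2; X2 → TY X; Y → X X3; X3 → TY X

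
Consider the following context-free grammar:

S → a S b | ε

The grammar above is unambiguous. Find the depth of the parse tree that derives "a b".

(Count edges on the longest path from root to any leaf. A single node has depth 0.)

2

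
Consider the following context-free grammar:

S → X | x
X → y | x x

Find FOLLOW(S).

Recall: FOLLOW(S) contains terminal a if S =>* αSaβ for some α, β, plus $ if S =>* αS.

We compute FOLLOW(S) using the standard algorithm.
FOLLOW(S) starts with {$}.
FIRST(S) = {x, y}
FIRST(X) = {x, y}
FOLLOW(S) = {$}
FOLLOW(X) = {$}
Therefore, FOLLOW(S) = {$}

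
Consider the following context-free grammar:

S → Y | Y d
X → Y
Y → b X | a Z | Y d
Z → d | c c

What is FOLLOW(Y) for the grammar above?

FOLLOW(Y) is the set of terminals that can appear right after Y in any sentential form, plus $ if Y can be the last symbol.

We compute FOLLOW(Y) using the standard algorithm.
FOLLOW(S) starts with {$}.
FIRST(S) = {a, b}
FIRST(X) = {a, b}
FIRST(Y) = {a, b}
FIRST(Z) = {c, d}
FOLLOW(S) = {$}
FOLLOW(X) = {$, d}
FOLLOW(Y) = {$, d}
FOLLOW(Z) = {$, d}
Therefore, FOLLOW(Y) = {$, d}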